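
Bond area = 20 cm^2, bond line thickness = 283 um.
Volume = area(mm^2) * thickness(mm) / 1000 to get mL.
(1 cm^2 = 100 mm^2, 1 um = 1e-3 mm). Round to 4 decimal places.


area_mm2 = 20 * 100 = 2000
blt_mm = 283 * 1e-3 = 0.283
vol_mm3 = 2000 * 0.283 = 566.0
vol_mL = 566.0 / 1000 = 0.5660 mL

0.5660


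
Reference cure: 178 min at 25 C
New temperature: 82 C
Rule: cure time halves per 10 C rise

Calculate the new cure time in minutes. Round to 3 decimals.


factor = 2^((82-25)/10) = 51.9842
t_new = 178 / 51.9842 = 3.424 min

3.424


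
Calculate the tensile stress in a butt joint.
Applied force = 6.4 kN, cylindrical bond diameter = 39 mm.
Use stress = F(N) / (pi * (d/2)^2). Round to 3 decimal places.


A = pi * 19.5^2 = 1194.5906 mm^2
sigma = 6400.0 / 1194.5906 = 5.357 MPa

5.357


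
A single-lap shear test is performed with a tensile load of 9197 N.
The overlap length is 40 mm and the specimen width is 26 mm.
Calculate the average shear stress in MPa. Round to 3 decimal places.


Shear stress = F / (overlap * width)
= 9197 / (40 * 26)
= 9197 / 1040
= 8.843 MPa

8.843


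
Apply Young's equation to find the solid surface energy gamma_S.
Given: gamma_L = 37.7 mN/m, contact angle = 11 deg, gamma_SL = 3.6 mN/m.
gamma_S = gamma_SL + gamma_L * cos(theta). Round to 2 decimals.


theta_rad = 11 * pi/180 = 0.191986
gamma_S = 3.6 + 37.7 * cos(0.191986)
= 40.61 mN/m

40.61


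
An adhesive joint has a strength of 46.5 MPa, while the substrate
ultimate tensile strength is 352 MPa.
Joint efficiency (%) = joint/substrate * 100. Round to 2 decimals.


Efficiency = 46.5 / 352 * 100
= 13.21%

13.21


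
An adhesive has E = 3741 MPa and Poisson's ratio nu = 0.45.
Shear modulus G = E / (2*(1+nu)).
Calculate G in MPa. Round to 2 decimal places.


G = 3741 / (2*(1+0.45))
= 3741 / 2.90
= 1290.00 MPa

1290.00


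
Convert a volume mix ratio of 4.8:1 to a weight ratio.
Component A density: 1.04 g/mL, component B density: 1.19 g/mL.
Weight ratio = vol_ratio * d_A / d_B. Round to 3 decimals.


= 4.8 * 1.04 / 1.19 = 4.195

4.195


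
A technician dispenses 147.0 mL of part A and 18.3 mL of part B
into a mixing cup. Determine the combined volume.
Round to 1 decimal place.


Combined volume = 147.0 + 18.3
= 165.3 mL

165.3


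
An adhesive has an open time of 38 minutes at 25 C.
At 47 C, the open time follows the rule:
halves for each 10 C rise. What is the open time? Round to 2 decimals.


Factor = 2^((47-25)/10) = 4.5948
Open time = 38 / 4.5948 = 8.27 min

8.27


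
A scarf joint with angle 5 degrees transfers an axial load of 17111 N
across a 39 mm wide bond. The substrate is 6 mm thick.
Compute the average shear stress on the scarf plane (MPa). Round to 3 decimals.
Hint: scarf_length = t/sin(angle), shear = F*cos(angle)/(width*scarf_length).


scarf_length = 6 / sin(5 deg) = 68.8423 mm
cos(5 deg) = 0.996195
shear stress = 17111 * 0.996195 / (39 * 68.8423)
= 6.349 MPa

6.349


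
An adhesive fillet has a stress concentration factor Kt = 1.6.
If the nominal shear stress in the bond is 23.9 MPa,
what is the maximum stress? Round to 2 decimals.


Max stress = 23.9 * 1.6 = 38.24 MPa

38.24


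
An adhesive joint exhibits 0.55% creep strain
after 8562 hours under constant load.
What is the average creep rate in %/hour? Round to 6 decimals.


Creep rate = strain / time
= 0.55 / 8562
= 0.000064 %/h

0.000064


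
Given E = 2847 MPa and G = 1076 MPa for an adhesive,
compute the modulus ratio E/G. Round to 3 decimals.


E/G ratio = 2847 / 1076 = 2.646

2.646


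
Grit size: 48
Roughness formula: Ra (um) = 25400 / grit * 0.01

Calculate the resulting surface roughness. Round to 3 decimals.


Ra = 25400 / 48 * 0.01
= 5.292 um

5.292


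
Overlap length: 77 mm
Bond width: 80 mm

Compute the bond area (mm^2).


Bond area = 77 * 80 = 6160 mm^2

6160


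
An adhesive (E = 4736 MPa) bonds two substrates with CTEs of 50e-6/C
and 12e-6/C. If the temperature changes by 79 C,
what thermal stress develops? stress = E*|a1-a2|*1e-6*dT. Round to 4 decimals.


Stress = 4736 * |50 - 12| * 1e-6 * 79
= 14.2175 MPa

14.2175


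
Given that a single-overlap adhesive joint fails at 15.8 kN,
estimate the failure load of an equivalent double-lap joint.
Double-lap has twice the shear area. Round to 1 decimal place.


Double-lap factor = 2
Expected load = 15.8 * 2 = 31.6 kN

31.6


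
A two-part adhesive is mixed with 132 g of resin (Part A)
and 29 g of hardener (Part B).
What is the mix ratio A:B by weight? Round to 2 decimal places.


Mix ratio = mass_A / mass_B
= 132 / 29
= 4.55

4.55


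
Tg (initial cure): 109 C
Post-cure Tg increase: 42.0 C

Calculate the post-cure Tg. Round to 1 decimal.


Post-cure Tg = 109 + 42.0 = 151.0 C

151.0


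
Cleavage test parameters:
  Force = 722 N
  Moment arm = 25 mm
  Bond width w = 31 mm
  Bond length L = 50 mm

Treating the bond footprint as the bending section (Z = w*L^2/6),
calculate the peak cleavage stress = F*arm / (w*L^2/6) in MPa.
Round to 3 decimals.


M = 722 * 25 = 18050 N*mm
Z = 31 * 50^2 / 6 = 77500 / 6 mm^3
sigma = M / Z = 6 * 18050 / 77500 = 108300 / 77500
= 1.397 MPa

1.397


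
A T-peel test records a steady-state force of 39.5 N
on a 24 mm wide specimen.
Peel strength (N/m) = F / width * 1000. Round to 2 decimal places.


Peel strength = 39.5 / 24 * 1000
= 1645.83 N/m

1645.83


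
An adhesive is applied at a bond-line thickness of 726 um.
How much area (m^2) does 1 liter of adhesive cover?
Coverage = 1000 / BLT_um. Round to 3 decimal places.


Coverage = 1000 / 726 = 1.377 m^2

1.377


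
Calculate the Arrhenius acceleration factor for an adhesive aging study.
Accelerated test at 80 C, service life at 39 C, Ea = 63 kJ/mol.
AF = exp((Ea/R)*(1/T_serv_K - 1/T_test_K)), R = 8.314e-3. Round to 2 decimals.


T_test = 353.15 K, T_serv = 312.15 K
Ea/R = 63 / 0.008314 = 7577.58
AF = exp(7577.58 * (1/312.15 - 1/353.15))
= 16.75

16.75


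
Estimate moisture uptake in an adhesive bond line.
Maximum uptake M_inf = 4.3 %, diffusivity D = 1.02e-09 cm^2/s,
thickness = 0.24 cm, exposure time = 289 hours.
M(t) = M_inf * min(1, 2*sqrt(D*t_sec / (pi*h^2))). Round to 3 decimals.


Convert time: 289 h = 1040400 s
ratio = min(1, 2*sqrt(1.02e-09*1040400/(pi*0.24^2)))
= 0.153160
M(t) = 4.3 * 0.153160 = 0.659%

0.659


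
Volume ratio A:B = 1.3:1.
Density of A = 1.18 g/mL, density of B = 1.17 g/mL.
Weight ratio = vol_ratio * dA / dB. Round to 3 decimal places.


Wt ratio = 1.3 * 1.18 / 1.17
= 1.311

1.311


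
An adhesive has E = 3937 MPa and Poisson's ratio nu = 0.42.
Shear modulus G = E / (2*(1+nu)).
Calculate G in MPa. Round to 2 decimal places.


G = 3937 / (2*(1+0.42))
= 3937 / 2.84
= 1386.27 MPa

1386.27


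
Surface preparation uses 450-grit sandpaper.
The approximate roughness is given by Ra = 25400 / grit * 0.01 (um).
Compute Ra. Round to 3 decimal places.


Ra = 25400 / 450 * 0.01
= 254 / 450
= 0.564 um

0.564


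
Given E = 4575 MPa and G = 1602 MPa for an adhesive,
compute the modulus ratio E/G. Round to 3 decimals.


E/G ratio = 4575 / 1602 = 2.856

2.856


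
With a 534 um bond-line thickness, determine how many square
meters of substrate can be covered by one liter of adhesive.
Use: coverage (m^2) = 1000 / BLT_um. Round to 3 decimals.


Coverage = 1000 / 534 = 1.873 m^2

1.873


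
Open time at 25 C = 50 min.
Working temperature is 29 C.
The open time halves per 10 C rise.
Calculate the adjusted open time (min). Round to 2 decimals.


factor = 2^((29 - 25) / 10) = 1.3195
ot = 50 / 1.3195 = 37.89 min

37.89


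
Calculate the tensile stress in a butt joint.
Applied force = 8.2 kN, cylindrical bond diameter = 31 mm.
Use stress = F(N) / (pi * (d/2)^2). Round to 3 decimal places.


A = pi * 15.5^2 = 754.7676 mm^2
sigma = 8200.0 / 754.7676 = 10.864 MPa

10.864


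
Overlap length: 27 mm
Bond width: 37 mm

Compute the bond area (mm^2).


Bond area = 27 * 37 = 999 mm^2

999


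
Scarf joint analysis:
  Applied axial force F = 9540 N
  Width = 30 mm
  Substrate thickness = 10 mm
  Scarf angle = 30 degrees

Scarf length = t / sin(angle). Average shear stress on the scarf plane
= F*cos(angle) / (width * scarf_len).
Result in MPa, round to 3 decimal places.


Scarf length = 10 / sin(30 deg) = 20.0000 mm
cos(30 deg) = 0.866025
Shear = 9540 * 0.866025 / (30 * 20.0000)
= 13.770 MPa

13.770


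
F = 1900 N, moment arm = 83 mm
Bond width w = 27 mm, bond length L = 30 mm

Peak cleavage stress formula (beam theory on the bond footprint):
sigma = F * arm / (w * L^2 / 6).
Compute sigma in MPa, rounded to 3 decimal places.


sigma = (1900 * 83) / (27 * 900 / 6)
= 157700 * 6 / 24300
= 946200 / 24300
= 38.938 MPa

38.938


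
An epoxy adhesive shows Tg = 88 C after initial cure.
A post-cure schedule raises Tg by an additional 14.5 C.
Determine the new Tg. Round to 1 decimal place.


New Tg = 88 + 14.5
= 102.5 C

102.5


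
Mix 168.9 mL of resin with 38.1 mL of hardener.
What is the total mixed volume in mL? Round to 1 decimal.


Total = 168.9 + 38.1 = 207.0 mL

207.0


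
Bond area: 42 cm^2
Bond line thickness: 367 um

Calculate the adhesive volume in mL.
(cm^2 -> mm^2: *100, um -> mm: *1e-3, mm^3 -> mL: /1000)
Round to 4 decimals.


V = 42*100 * 367*1e-3 / 1000
= 1.5414 mL

1.5414


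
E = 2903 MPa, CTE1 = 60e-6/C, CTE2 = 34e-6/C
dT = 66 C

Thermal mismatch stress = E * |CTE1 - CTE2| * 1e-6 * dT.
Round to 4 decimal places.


= 2903 * 26e-6 * 66
= 4.9815 MPa

4.9815


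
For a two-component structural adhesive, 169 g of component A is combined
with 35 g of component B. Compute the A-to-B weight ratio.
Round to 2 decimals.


Weight ratio A:B = 169 / 35
= 4.83

4.83


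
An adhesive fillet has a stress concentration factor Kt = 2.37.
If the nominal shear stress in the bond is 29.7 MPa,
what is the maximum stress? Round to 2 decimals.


Max stress = 29.7 * 2.37 = 70.39 MPa

70.39


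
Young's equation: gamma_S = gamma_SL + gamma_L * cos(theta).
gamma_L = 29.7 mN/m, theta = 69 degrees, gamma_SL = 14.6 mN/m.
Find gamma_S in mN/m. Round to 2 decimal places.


cos(69 deg) = 0.358368
gamma_S = 14.6 + 29.7 * 0.358368
= 25.24 mN/m

25.24


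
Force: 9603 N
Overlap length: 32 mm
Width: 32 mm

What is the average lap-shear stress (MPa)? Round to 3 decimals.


Average shear stress = F / (overlap * width)
= 9603 / (32 * 32)
= 9.378 MPa

9.378


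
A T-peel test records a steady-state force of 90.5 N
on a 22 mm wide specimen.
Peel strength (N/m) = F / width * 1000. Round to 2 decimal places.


Peel strength = 90.5 / 22 * 1000
= 4113.64 N/m

4113.64


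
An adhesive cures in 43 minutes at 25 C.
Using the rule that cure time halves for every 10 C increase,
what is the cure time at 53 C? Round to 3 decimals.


Factor = 2^((53 - 25) / 10) = 6.9644
Cure time = 43 / 6.9644
= 6.174 minutes

6.174


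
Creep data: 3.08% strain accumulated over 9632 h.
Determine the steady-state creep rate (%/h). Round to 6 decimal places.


Rate = 3.08 / 9632 = 0.000320 %/h

0.000320


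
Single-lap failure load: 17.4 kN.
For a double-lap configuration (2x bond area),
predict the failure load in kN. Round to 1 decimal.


Failure load = 17.4 * 2 = 34.8 kN

34.8


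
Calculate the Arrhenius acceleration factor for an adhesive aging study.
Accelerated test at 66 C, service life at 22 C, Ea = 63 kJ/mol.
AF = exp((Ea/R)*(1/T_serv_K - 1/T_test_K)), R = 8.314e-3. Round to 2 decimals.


T_test = 339.15 K, T_serv = 295.15 K
Ea/R = 63 / 0.008314 = 7577.58
AF = exp(7577.58 * (1/295.15 - 1/339.15))
= 27.96

27.96


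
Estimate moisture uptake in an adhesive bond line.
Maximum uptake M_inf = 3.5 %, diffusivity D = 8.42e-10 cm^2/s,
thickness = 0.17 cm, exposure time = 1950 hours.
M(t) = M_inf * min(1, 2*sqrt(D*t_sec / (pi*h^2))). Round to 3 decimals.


Convert time: 1950 h = 7020000 s
ratio = min(1, 2*sqrt(8.42e-10*7020000/(pi*0.17^2)))
= 0.510306
M(t) = 3.5 * 0.510306 = 1.786%

1.786


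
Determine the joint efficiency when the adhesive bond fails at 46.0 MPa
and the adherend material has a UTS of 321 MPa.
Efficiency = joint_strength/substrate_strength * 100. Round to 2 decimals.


Joint efficiency = 46.0 / 321 * 100
= 14.33%

14.33


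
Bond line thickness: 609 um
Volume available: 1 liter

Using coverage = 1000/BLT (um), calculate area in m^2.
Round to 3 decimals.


1 L = 1e6 mm^3, thickness = 609 um = 0.609 mm
Area = 1e6 / 0.609 mm^2 = (1e6 / 0.609) / 1e6 m^2 = 1000 / 609 m^2
= 1.642 m^2

1.642


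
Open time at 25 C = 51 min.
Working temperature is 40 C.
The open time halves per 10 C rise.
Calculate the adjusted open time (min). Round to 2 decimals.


factor = 2^((40 - 25) / 10) = 2.8284
ot = 51 / 2.8284 = 18.03 min

18.03


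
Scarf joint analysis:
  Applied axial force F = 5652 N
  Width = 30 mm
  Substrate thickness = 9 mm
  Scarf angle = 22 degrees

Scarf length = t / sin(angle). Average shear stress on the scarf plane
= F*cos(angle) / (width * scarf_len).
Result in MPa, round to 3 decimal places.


Scarf length = 9 / sin(22 deg) = 24.0252 mm
cos(22 deg) = 0.927184
Shear = 5652 * 0.927184 / (30 * 24.0252)
= 7.271 MPa

7.271


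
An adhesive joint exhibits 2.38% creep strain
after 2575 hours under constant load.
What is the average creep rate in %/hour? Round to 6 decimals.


Creep rate = strain / time
= 2.38 / 2575
= 0.000924 %/h

0.000924


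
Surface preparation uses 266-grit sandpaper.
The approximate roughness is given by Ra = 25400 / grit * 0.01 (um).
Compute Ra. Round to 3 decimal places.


Ra = 25400 / 266 * 0.01
= 254 / 266
= 0.955 um

0.955


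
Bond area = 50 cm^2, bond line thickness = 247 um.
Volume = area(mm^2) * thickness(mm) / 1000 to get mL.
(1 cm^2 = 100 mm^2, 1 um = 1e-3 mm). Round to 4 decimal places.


area_mm2 = 50 * 100 = 5000
blt_mm = 247 * 1e-3 = 0.247
vol_mm3 = 5000 * 0.247 = 1235.0
vol_mL = 1235.0 / 1000 = 1.2350 mL

1.2350


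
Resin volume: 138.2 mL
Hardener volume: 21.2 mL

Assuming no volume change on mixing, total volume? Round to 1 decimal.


V_total = 138.2 + 21.2 = 159.4 mL

159.4


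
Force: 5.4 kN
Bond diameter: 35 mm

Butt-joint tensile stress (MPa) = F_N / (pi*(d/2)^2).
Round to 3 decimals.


F_N = 5.4 * 1000 = 5400.0 N
A = pi*(17.5)^2 = 962.1128 mm^2
stress = 5400.0 / 962.1128 = 5.613 MPa

5.613


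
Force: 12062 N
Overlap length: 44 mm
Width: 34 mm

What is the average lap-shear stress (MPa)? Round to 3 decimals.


Average shear stress = F / (overlap * width)
= 12062 / (44 * 34)
= 8.063 MPa

8.063


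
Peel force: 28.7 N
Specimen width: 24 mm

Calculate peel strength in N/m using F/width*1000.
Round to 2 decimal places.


Peel strength = 28.7 / 24 * 1000 = 1195.83 N/m

1195.83


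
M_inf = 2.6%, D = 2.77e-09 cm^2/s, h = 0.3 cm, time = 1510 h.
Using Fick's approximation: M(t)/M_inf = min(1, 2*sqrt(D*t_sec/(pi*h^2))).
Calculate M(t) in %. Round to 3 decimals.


t = 5436000 s
ratio = min(1, 2*sqrt(2.77e-09*5436000/(pi*0.0900)))
= 0.461544
M(t) = 2.6 * 0.461544 = 1.200%

1.200


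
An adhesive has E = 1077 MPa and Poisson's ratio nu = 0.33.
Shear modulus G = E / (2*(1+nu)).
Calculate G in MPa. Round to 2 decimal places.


G = 1077 / (2*(1+0.33))
= 1077 / 2.66
= 404.89 MPa

404.89


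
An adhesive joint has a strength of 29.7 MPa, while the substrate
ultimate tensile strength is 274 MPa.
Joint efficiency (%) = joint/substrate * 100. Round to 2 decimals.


Efficiency = 29.7 / 274 * 100
= 10.84%

10.84


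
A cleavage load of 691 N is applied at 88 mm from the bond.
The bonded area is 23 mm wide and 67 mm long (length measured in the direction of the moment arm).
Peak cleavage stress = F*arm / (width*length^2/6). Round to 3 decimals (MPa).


Moment = 691 * 88 = 60808 N*mm
Section modulus = 23 * 4489 / 6 = 103247 / 6 mm^3
Stress = 60808 / (103247 / 6) = 364848 / 103247
= 3.534 MPa

3.534


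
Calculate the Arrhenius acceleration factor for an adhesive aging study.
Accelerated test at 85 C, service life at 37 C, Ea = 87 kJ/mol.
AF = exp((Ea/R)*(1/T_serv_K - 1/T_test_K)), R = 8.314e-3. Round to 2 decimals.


T_test = 358.15 K, T_serv = 310.15 K
Ea/R = 87 / 0.008314 = 10464.28
AF = exp(10464.28 * (1/310.15 - 1/358.15))
= 92.00

92.00


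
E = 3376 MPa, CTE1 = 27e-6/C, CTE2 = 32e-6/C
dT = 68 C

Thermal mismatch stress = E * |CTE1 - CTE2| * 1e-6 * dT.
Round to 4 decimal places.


= 3376 * 5e-6 * 68
= 1.1478 MPa

1.1478


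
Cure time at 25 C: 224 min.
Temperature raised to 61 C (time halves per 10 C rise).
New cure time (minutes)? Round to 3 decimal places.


Acceleration factor = 2^(36/10) = 12.1257
New time = 224 / 12.1257 = 18.473 min

18.473


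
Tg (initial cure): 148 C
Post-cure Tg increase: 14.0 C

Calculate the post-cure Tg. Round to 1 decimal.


Post-cure Tg = 148 + 14.0 = 162.0 C

162.0


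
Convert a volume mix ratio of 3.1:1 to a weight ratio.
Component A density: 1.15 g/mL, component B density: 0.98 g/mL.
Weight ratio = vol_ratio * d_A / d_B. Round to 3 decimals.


= 3.1 * 1.15 / 0.98 = 3.638

3.638


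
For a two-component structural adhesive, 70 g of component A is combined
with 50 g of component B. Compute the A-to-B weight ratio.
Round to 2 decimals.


Weight ratio A:B = 70 / 50
= 1.40

1.40


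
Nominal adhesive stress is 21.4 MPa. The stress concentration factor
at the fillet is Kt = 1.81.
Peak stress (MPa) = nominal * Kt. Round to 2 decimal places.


Peak = 21.4 * 1.81 = 38.73 MPa

38.73


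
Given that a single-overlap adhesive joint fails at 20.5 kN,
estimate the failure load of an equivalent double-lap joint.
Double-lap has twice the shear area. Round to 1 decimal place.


Double-lap factor = 2
Expected load = 20.5 * 2 = 41.0 kN

41.0


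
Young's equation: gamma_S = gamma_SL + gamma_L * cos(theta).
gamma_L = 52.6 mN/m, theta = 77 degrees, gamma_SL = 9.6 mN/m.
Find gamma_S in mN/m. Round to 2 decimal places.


cos(77 deg) = 0.224951
gamma_S = 9.6 + 52.6 * 0.224951
= 21.43 mN/m

21.43


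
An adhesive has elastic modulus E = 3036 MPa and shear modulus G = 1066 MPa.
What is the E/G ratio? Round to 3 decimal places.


E/G = 3036 / 1066 = 2.848

2.848


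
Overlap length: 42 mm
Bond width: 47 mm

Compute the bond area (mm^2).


Bond area = 42 * 47 = 1974 mm^2

1974


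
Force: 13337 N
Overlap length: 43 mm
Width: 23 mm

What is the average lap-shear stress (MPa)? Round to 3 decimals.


Average shear stress = F / (overlap * width)
= 13337 / (43 * 23)
= 13.485 MPa

13.485


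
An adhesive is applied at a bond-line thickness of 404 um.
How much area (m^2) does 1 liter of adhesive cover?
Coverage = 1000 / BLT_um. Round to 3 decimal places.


Coverage = 1000 / 404 = 2.475 m^2

2.475


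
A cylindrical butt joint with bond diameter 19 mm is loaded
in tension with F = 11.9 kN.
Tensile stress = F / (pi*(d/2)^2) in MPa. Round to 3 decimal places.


Area = pi * (19/2)^2 = 283.5287 mm^2
Stress = 11.9*1000 / 283.5287
= 41.971 MPa

41.971


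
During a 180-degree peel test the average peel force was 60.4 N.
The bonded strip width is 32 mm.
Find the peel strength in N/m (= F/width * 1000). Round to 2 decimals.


Peel strength = F/width * 1000
= 60.4 / 32 * 1000
= 1887.50 N/m

1887.50


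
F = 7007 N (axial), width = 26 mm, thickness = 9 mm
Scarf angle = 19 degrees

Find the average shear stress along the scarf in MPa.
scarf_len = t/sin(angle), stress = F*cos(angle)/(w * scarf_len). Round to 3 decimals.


scarf_len = 9/sin(19 deg) = 27.6440
cos(19 deg) = 0.945519
stress = 7007*0.945519/(26*27.6440) = 9.218 MPa

9.218


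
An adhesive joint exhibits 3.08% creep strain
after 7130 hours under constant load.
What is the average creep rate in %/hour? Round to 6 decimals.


Creep rate = strain / time
= 3.08 / 7130
= 0.000432 %/h

0.000432


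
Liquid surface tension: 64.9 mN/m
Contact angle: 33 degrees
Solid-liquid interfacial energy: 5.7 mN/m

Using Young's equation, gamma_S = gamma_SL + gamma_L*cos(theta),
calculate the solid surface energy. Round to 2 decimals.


gamma_S = 5.7 + 64.9 * cos(33)
= 60.13 mN/m

60.13


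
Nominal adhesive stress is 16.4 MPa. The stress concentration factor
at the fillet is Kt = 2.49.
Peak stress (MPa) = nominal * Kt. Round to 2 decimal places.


Peak = 16.4 * 2.49 = 40.84 MPa

40.84


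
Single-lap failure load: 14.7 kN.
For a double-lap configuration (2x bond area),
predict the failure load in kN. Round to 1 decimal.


Failure load = 14.7 * 2 = 29.4 kN

29.4


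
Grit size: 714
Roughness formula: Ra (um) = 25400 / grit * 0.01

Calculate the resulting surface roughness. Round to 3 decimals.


Ra = 25400 / 714 * 0.01
= 0.356 um

0.356


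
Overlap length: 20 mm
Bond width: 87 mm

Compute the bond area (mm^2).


Bond area = 20 * 87 = 1740 mm^2

1740


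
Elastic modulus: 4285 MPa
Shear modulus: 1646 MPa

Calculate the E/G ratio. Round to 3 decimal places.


E / G = 4285 / 1646 = 2.603

2.603


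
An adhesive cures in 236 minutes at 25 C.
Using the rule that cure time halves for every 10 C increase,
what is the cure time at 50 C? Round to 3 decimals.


Factor = 2^((50 - 25) / 10) = 5.6569
Cure time = 236 / 5.6569
= 41.719 minutes

41.719


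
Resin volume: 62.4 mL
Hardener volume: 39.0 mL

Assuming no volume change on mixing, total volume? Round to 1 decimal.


V_total = 62.4 + 39.0 = 101.4 mL

101.4


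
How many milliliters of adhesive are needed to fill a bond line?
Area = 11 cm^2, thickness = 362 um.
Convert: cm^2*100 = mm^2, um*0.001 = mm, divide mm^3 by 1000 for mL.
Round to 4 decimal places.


= (11 * 100) * (362 * 0.001) / 1000
= 0.3982 mL

0.3982


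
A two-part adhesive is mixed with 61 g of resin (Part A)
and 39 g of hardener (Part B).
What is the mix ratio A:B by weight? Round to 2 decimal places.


Mix ratio = mass_A / mass_B
= 61 / 39
= 1.56

1.56


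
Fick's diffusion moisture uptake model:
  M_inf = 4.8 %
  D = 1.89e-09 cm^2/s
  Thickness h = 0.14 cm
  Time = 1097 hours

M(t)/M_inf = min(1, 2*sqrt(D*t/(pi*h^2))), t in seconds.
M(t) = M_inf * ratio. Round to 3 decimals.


t_sec = 1097 * 3600 = 3949200
ratio = 2*sqrt(1.89e-09*3949200/(pi*0.14^2))
= min(1, 0.696326)
= 0.696326
M(t) = 4.8 * 0.696326 = 3.342 %

3.342


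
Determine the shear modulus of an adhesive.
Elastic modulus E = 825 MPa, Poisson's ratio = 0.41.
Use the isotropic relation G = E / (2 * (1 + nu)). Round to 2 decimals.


G = 825 / (2*(1+0.41)) = 825 / 2.82
= 292.55 MPa

292.55


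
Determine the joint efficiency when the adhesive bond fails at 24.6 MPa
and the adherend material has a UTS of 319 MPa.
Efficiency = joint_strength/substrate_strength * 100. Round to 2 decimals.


Joint efficiency = 24.6 / 319 * 100
= 7.71%

7.71


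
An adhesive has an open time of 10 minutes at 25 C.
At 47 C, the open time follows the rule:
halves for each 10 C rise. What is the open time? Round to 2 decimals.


Factor = 2^((47-25)/10) = 4.5948
Open time = 10 / 4.5948 = 2.18 min

2.18


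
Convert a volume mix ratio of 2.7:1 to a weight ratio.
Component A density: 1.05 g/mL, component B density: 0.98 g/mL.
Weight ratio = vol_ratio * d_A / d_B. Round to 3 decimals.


= 2.7 * 1.05 / 0.98 = 2.893

2.893


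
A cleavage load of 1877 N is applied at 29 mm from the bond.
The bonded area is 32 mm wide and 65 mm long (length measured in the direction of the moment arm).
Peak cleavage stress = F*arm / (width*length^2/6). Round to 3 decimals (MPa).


Moment = 1877 * 29 = 54433 N*mm
Section modulus = 32 * 4225 / 6 = 135200 / 6 mm^3
Stress = 54433 / (135200 / 6) = 326598 / 135200
= 2.416 MPa

2.416


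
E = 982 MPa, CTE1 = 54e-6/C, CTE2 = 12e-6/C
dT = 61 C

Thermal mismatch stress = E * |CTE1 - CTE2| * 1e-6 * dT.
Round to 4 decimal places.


= 982 * 42e-6 * 61
= 2.5159 MPa

2.5159


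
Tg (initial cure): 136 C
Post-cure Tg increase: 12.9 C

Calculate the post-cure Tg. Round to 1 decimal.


Post-cure Tg = 136 + 12.9 = 148.9 C

148.9


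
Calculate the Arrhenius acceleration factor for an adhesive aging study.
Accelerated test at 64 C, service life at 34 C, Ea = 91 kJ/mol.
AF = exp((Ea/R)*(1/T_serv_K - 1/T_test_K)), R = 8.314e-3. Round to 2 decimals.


T_test = 337.15 K, T_serv = 307.15 K
Ea/R = 91 / 0.008314 = 10945.39
AF = exp(10945.39 * (1/307.15 - 1/337.15))
= 23.83

23.83


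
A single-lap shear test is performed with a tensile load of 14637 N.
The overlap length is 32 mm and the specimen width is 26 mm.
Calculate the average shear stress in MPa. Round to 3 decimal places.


Shear stress = F / (overlap * width)
= 14637 / (32 * 26)
= 14637 / 832
= 17.593 MPa

17.593


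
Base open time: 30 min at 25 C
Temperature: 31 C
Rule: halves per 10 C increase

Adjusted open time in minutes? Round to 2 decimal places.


Acceleration = 2^((31-25)/10) = 1.5157
Open time = 30 / 1.5157 = 19.79 min

19.79


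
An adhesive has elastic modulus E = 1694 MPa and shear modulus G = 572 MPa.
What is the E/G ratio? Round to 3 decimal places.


E/G = 1694 / 572 = 2.962

2.962


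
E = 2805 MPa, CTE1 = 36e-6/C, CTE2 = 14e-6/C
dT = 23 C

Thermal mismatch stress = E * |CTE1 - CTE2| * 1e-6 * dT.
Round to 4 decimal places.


= 2805 * 22e-6 * 23
= 1.4193 MPa

1.4193


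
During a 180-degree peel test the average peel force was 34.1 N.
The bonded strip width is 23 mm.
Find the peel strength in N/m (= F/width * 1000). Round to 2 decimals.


Peel strength = F/width * 1000
= 34.1 / 23 * 1000
= 1482.61 N/m

1482.61


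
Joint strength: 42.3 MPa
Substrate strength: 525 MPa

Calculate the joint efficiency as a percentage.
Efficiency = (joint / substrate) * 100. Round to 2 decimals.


Efficiency = (42.3 / 525) * 100 = 8.06%

8.06


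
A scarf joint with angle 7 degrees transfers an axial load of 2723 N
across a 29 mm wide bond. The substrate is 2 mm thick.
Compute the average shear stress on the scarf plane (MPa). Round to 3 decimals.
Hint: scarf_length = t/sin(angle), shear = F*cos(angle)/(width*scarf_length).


scarf_length = 2 / sin(7 deg) = 16.4110 mm
cos(7 deg) = 0.992546
shear stress = 2723 * 0.992546 / (29 * 16.4110)
= 5.679 MPa

5.679


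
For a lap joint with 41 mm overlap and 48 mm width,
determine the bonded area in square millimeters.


Area = 41 * 48 = 1968 mm^2

1968


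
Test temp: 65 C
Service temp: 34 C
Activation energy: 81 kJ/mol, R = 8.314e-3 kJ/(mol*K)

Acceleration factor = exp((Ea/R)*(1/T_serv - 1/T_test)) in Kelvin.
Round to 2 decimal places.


AF = exp((81/0.008314)*(1/307.15 - 1/338.15))
= 18.32

18.32


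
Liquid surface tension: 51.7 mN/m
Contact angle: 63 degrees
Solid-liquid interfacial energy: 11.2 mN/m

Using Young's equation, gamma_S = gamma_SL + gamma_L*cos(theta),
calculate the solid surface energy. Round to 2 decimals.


gamma_S = 11.2 + 51.7 * cos(63)
= 34.67 mN/m

34.67


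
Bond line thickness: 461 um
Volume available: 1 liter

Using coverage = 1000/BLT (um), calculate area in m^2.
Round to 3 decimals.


1 L = 1e6 mm^3, thickness = 461 um = 0.461 mm
Area = 1e6 / 0.461 mm^2 = (1e6 / 0.461) / 1e6 m^2 = 1000 / 461 m^2
= 2.169 m^2

2.169


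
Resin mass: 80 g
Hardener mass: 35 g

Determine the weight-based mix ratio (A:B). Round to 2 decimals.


Ratio = 80 / 35 = 2.29

2.29


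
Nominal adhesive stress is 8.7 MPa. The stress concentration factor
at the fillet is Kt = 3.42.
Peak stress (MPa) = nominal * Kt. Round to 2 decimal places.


Peak = 8.7 * 3.42 = 29.75 MPa

29.75


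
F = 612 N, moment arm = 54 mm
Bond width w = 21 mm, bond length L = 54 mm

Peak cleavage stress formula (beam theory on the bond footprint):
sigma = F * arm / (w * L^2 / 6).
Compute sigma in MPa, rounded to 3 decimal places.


sigma = (612 * 54) / (21 * 2916 / 6)
= 33048 * 6 / 61236
= 198288 / 61236
= 3.238 MPa

3.238


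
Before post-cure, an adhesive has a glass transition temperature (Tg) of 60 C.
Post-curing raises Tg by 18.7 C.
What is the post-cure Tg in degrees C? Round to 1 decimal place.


Tg_post = Tg_base + delta_Tg
= 60 + 18.7
= 78.7 C

78.7


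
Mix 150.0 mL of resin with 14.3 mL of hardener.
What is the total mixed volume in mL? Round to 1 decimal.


Total = 150.0 + 14.3 = 164.3 mL

164.3


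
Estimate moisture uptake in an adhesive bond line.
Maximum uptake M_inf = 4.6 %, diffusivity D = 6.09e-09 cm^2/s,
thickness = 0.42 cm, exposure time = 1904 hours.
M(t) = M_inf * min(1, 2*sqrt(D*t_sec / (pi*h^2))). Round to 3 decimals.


Convert time: 1904 h = 6854400 s
ratio = min(1, 2*sqrt(6.09e-09*6854400/(pi*0.42^2)))
= 0.548907
M(t) = 4.6 * 0.548907 = 2.525%

2.525


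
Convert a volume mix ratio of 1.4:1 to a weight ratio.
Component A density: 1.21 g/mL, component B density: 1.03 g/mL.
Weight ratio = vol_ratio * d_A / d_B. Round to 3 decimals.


= 1.4 * 1.21 / 1.03 = 1.645

1.645


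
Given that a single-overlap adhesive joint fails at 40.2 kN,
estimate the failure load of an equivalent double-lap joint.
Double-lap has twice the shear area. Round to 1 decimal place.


Double-lap factor = 2
Expected load = 40.2 * 2 = 80.4 kN

80.4


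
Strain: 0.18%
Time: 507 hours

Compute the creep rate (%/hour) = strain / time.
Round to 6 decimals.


Creep rate = 0.18 / 507
= 0.000355 %/h

0.000355


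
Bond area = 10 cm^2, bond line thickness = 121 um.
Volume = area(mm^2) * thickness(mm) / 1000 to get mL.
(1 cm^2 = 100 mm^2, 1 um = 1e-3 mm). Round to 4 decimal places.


area_mm2 = 10 * 100 = 1000
blt_mm = 121 * 1e-3 = 0.121
vol_mm3 = 1000 * 0.121 = 121.0
vol_mL = 121.0 / 1000 = 0.1210 mL

0.1210


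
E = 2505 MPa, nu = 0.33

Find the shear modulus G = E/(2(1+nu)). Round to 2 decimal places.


G = 2505 / (2 * 1.33)
= 941.73 MPa

941.73


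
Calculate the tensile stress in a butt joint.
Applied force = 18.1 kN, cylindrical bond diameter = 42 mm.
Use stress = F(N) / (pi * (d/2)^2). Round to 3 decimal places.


A = pi * 21.0^2 = 1385.4424 mm^2
sigma = 18100.0 / 1385.4424 = 13.064 MPa

13.064


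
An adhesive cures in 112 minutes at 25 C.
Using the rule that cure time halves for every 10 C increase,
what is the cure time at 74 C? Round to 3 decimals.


Factor = 2^((74 - 25) / 10) = 29.8571
Cure time = 112 / 29.8571
= 3.751 minutes

3.751


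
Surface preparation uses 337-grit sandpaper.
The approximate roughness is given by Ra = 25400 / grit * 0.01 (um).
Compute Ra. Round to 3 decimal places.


Ra = 25400 / 337 * 0.01
= 254 / 337
= 0.754 um

0.754


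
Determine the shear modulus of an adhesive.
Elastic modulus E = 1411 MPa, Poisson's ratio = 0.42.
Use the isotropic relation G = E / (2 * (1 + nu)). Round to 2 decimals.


G = 1411 / (2*(1+0.42)) = 1411 / 2.84
= 496.83 MPa

496.83


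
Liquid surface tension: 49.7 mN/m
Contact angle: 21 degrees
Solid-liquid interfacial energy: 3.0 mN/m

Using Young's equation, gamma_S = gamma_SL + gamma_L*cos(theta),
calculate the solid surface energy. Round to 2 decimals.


gamma_S = 3.0 + 49.7 * cos(21)
= 49.40 mN/m

49.40


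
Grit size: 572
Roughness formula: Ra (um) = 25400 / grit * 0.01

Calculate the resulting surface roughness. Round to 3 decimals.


Ra = 25400 / 572 * 0.01
= 0.444 um

0.444


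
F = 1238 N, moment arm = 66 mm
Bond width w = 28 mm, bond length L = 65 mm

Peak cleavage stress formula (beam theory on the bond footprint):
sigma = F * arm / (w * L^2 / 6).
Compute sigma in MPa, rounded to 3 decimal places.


sigma = (1238 * 66) / (28 * 4225 / 6)
= 81708 * 6 / 118300
= 490248 / 118300
= 4.144 MPa

4.144


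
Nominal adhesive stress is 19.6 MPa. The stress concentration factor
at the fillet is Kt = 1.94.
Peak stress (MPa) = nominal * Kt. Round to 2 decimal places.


Peak = 19.6 * 1.94 = 38.02 MPa

38.02


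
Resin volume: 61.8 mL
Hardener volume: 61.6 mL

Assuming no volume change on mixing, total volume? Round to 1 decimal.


V_total = 61.8 + 61.6 = 123.4 mL

123.4


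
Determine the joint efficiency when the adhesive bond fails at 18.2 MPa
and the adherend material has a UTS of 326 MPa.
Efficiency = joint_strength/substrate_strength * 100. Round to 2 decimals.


Joint efficiency = 18.2 / 326 * 100
= 5.58%

5.58


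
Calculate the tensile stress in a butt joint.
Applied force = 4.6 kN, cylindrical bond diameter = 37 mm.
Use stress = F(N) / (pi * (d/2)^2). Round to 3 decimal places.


A = pi * 18.5^2 = 1075.2101 mm^2
sigma = 4600.0 / 1075.2101 = 4.278 MPa

4.278


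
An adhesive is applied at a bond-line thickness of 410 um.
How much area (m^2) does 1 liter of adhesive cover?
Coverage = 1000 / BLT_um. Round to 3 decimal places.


Coverage = 1000 / 410 = 2.439 m^2

2.439


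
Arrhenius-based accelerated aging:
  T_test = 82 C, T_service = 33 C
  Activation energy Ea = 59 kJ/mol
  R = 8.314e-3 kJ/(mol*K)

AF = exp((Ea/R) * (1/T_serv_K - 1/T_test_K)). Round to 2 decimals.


T_test_K = 355.15, T_serv_K = 306.15
AF = exp((59/8.314e-3) * (1/306.15 - 1/355.15))
= 24.49

24.49


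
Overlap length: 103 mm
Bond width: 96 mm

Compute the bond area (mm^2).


Bond area = 103 * 96 = 9888 mm^2

9888


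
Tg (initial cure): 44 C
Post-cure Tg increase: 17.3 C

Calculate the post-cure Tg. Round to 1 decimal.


Post-cure Tg = 44 + 17.3 = 61.3 C

61.3


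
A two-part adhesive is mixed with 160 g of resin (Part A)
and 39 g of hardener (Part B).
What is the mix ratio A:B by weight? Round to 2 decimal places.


Mix ratio = mass_A / mass_B
= 160 / 39
= 4.10

4.10


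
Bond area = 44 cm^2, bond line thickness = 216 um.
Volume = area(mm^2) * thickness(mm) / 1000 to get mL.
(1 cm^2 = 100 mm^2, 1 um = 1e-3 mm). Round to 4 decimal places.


area_mm2 = 44 * 100 = 4400
blt_mm = 216 * 1e-3 = 0.216
vol_mm3 = 4400 * 0.216 = 950.4
vol_mL = 950.4 / 1000 = 0.9504 mL

0.9504


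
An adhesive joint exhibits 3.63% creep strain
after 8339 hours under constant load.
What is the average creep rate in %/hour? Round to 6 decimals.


Creep rate = strain / time
= 3.63 / 8339
= 0.000435 %/h

0.000435


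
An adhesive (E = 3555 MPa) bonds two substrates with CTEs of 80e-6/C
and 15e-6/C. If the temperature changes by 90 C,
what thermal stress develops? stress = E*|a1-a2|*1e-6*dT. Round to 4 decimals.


Stress = 3555 * |80 - 15| * 1e-6 * 90
= 20.7968 MPa

20.7968


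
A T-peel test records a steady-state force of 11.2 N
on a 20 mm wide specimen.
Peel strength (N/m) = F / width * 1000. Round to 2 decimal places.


Peel strength = 11.2 / 20 * 1000
= 560.00 N/m

560.00


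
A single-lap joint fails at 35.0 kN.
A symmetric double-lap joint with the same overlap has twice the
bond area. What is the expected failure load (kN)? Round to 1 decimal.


Double-lap load = 2 * 35.0 = 70.0 kN

70.0


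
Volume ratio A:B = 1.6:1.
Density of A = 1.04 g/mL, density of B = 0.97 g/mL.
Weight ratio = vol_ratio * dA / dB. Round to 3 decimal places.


Wt ratio = 1.6 * 1.04 / 0.97
= 1.715

1.715


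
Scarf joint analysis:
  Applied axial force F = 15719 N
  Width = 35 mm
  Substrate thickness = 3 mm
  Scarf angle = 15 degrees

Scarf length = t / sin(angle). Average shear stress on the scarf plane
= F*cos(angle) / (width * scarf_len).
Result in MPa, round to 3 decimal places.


Scarf length = 3 / sin(15 deg) = 11.5911 mm
cos(15 deg) = 0.965926
Shear = 15719 * 0.965926 / (35 * 11.5911)
= 37.426 MPa

37.426


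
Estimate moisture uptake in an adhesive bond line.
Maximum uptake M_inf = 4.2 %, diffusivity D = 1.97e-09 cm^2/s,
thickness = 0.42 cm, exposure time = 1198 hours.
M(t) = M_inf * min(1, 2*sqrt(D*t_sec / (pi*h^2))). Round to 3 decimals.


Convert time: 1198 h = 4312800 s
ratio = min(1, 2*sqrt(1.97e-09*4312800/(pi*0.42^2)))
= 0.247639
M(t) = 4.2 * 0.247639 = 1.040%

1.040


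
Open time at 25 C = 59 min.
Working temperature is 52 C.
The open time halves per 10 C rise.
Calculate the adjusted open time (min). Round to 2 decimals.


factor = 2^((52 - 25) / 10) = 6.4980
ot = 59 / 6.4980 = 9.08 min

9.08


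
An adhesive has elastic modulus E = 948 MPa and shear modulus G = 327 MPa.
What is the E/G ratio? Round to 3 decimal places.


E/G = 948 / 327 = 2.899

2.899


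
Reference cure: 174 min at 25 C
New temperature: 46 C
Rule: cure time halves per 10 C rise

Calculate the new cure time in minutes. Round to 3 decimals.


factor = 2^((46-25)/10) = 4.2871
t_new = 174 / 4.2871 = 40.587 min

40.587


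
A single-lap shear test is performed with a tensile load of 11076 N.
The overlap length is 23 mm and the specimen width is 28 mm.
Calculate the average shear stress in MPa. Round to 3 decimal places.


Shear stress = F / (overlap * width)
= 11076 / (23 * 28)
= 11076 / 644
= 17.199 MPa

17.199


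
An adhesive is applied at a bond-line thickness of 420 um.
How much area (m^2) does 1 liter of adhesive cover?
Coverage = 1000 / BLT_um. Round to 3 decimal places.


Coverage = 1000 / 420 = 2.381 m^2

2.381


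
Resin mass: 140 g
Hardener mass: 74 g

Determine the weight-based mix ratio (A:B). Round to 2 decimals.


Ratio = 140 / 74 = 1.89

1.89


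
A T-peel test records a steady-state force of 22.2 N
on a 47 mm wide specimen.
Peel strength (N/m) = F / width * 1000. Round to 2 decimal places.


Peel strength = 22.2 / 47 * 1000
= 472.34 N/m

472.34


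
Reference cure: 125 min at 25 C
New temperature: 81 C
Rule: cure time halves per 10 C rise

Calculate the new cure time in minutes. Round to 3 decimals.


factor = 2^((81-25)/10) = 48.5029
t_new = 125 / 48.5029 = 2.577 min

2.577


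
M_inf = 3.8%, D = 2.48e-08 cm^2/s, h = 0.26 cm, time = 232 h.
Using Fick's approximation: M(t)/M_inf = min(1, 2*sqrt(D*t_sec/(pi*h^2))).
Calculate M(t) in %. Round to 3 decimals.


t = 835200 s
ratio = min(1, 2*sqrt(2.48e-08*835200/(pi*0.0676)))
= 0.624601
M(t) = 3.8 * 0.624601 = 2.373%

2.373


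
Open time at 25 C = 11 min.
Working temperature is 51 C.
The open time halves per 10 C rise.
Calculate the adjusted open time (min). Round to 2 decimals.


factor = 2^((51 - 25) / 10) = 6.0629
ot = 11 / 6.0629 = 1.81 min

1.81


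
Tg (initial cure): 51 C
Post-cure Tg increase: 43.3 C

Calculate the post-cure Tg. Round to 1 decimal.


Post-cure Tg = 51 + 43.3 = 94.3 C

94.3


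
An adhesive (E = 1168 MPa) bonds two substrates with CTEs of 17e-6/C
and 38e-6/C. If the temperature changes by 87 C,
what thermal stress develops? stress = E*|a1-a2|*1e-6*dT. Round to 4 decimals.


Stress = 1168 * |17 - 38| * 1e-6 * 87
= 2.1339 MPa

2.1339


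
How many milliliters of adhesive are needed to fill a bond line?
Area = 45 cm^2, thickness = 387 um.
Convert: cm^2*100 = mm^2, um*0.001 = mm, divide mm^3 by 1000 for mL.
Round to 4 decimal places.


= (45 * 100) * (387 * 0.001) / 1000
= 1.7415 mL

1.7415


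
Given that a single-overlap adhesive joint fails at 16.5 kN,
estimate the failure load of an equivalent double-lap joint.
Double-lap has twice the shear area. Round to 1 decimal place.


Double-lap factor = 2
Expected load = 16.5 * 2 = 33.0 kN

33.0


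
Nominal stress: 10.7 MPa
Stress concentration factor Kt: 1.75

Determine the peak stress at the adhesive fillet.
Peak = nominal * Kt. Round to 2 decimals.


Peak stress = 10.7 * 1.75
= 18.73 MPa

18.73


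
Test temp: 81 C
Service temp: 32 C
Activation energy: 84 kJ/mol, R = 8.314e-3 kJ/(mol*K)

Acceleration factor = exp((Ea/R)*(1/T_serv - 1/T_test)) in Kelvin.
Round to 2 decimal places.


AF = exp((84/0.008314)*(1/305.15 - 1/354.15))
= 97.62

97.62


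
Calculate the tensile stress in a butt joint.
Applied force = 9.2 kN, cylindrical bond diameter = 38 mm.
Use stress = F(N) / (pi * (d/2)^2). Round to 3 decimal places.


A = pi * 19.0^2 = 1134.1149 mm^2
sigma = 9200.0 / 1134.1149 = 8.112 MPa

8.112


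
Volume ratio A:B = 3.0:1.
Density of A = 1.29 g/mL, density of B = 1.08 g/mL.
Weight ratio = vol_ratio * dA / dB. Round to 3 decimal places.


Wt ratio = 3.0 * 1.29 / 1.08
= 3.583

3.583
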